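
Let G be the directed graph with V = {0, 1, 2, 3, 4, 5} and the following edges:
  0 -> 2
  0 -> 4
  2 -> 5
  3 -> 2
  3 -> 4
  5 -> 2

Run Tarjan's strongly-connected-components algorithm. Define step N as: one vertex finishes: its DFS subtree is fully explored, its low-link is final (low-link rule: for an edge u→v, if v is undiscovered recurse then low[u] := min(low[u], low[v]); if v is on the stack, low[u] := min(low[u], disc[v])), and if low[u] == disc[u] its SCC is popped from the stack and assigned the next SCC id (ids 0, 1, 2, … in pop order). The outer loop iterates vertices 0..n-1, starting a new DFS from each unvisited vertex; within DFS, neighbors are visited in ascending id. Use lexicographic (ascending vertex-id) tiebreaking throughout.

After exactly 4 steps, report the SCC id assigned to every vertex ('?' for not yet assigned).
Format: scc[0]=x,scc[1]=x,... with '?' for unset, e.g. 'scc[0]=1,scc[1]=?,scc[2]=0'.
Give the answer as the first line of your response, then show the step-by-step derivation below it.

scc[0]=2,scc[1]=?,scc[2]=0,scc[3]=?,scc[4]=1,scc[5]=0

step 1: low=(low[0]=0,low[1]=?,low[2]=1,low[3]=?,low[4]=?,low[5]=1); scc=(scc[0]=?,scc[1]=?,scc[2]=?,scc[3]=?,scc[4]=?,scc[5]=?)
step 2: low=(low[0]=0,low[1]=?,low[2]=1,low[3]=?,low[4]=?,low[5]=1); scc=(scc[0]=?,scc[1]=?,scc[2]=0,scc[3]=?,scc[4]=?,scc[5]=0)
step 3: low=(low[0]=0,low[1]=?,low[2]=1,low[3]=?,low[4]=3,low[5]=1); scc=(scc[0]=?,scc[1]=?,scc[2]=0,scc[3]=?,scc[4]=1,scc[5]=0)
step 4: low=(low[0]=0,low[1]=?,low[2]=1,low[3]=?,low[4]=3,low[5]=1); scc=(scc[0]=2,scc[1]=?,scc[2]=0,scc[3]=?,scc[4]=1,scc[5]=0)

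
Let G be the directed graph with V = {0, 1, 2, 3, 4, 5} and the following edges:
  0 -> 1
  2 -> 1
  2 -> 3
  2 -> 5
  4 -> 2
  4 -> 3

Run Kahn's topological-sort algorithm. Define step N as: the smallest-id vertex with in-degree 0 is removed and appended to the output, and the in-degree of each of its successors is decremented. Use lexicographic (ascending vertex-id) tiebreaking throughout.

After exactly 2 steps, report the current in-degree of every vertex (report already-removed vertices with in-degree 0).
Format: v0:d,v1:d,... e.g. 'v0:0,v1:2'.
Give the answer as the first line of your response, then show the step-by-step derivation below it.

v0:0,v1:1,v2:0,v3:1,v4:0,v5:1

step 1: output 0; order=[0]; indeg=(0,1,1,2,0,1)
step 2: output 4; order=[0,4]; indeg=(0,1,0,1,0,1)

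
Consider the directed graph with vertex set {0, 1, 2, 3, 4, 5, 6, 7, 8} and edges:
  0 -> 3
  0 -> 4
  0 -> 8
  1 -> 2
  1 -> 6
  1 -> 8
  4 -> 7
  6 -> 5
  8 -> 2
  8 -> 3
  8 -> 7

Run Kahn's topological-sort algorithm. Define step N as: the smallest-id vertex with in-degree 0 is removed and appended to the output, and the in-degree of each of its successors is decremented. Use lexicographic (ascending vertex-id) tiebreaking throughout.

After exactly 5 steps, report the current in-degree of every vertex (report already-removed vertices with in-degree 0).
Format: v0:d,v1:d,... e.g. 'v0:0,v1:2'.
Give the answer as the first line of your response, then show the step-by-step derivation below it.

v0:0,v1:0,v2:1,v3:1,v4:0,v5:0,v6:0,v7:1,v8:0

step 1: output 0; order=[0]; indeg=(0,0,2,1,0,1,1,2,1)
step 2: output 1; order=[0,1]; indeg=(0,0,1,1,0,1,0,2,0)
step 3: output 4; order=[0,1,4]; indeg=(0,0,1,1,0,1,0,1,0)
step 4: output 6; order=[0,1,4,6]; indeg=(0,0,1,1,0,0,0,1,0)
step 5: output 5; order=[0,1,4,6,5]; indeg=(0,0,1,1,0,0,0,1,0)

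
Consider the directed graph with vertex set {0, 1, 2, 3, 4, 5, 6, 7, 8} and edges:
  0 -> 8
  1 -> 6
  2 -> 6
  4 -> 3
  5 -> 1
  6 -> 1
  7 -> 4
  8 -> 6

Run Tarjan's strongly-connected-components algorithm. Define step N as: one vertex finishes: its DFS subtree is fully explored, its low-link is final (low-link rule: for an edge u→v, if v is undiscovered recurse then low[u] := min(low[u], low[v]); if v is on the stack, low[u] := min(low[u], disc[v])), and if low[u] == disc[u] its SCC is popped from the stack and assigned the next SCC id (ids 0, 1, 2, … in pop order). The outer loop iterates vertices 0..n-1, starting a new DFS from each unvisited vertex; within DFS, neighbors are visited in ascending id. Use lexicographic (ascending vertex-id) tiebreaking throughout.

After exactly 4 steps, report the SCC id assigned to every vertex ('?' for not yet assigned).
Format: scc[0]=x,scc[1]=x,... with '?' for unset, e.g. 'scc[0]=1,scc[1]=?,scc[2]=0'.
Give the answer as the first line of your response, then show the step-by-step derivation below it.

scc[0]=2,scc[1]=0,scc[2]=?,scc[3]=?,scc[4]=?,scc[5]=?,scc[6]=0,scc[7]=?,scc[8]=1

step 1: low=(low[0]=0,low[1]=2,low[2]=?,low[3]=?,low[4]=?,low[5]=?,low[6]=2,low[7]=?,low[8]=1); scc=(scc[0]=?,scc[1]=?,scc[2]=?,scc[3]=?,scc[4]=?,scc[5]=?,scc[6]=?,scc[7]=?,scc[8]=?)
step 2: low=(low[0]=0,low[1]=2,low[2]=?,low[3]=?,low[4]=?,low[5]=?,low[6]=2,low[7]=?,low[8]=1); scc=(scc[0]=?,scc[1]=0,scc[2]=?,scc[3]=?,scc[4]=?,scc[5]=?,scc[6]=0,scc[7]=?,scc[8]=?)
step 3: low=(low[0]=0,low[1]=2,low[2]=?,low[3]=?,low[4]=?,low[5]=?,low[6]=2,low[7]=?,low[8]=1); scc=(scc[0]=?,scc[1]=0,scc[2]=?,scc[3]=?,scc[4]=?,scc[5]=?,scc[6]=0,scc[7]=?,scc[8]=1)
step 4: low=(low[0]=0,low[1]=2,low[2]=?,low[3]=?,low[4]=?,low[5]=?,low[6]=2,low[7]=?,low[8]=1); scc=(scc[0]=2,scc[1]=0,scc[2]=?,scc[3]=?,scc[4]=?,scc[5]=?,scc[6]=0,scc[7]=?,scc[8]=1)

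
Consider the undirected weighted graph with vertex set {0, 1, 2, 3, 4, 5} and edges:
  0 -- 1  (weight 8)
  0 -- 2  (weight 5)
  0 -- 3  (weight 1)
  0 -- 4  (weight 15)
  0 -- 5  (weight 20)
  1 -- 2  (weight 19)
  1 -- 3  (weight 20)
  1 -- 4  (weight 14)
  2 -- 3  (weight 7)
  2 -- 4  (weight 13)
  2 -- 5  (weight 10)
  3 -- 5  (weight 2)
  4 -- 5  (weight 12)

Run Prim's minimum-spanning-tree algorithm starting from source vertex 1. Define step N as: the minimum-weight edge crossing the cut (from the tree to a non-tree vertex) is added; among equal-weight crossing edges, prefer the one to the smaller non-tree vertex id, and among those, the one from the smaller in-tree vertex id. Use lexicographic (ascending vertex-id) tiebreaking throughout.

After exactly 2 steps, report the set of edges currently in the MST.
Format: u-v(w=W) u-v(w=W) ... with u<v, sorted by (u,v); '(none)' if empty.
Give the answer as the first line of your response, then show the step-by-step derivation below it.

0-1(w=8) 0-3(w=1)

step 1: add edge 0-1 (w=8); MST = {0-1(w=8)}
step 2: add edge 0-3 (w=1); MST = {0-1(w=8) 0-3(w=1)}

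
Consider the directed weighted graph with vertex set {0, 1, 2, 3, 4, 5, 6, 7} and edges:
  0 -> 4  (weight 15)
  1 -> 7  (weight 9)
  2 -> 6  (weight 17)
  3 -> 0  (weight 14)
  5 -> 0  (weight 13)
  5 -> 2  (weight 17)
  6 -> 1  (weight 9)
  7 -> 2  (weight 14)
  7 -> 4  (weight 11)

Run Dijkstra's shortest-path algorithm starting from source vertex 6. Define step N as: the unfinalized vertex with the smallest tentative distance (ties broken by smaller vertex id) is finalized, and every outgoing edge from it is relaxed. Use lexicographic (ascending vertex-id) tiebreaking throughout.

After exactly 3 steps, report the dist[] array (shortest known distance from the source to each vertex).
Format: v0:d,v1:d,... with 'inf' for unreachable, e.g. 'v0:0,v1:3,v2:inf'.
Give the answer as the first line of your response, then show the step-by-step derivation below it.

v0:inf,v1:9,v2:32,v3:inf,v4:29,v5:inf,v6:0,v7:18

step 1: dist = v0:inf,v1:9,v2:inf,v3:inf,v4:inf,v5:inf,v6:0,v7:inf
step 2: dist = v0:inf,v1:9,v2:inf,v3:inf,v4:inf,v5:inf,v6:0,v7:18
step 3: dist = v0:inf,v1:9,v2:32,v3:inf,v4:29,v5:inf,v6:0,v7:18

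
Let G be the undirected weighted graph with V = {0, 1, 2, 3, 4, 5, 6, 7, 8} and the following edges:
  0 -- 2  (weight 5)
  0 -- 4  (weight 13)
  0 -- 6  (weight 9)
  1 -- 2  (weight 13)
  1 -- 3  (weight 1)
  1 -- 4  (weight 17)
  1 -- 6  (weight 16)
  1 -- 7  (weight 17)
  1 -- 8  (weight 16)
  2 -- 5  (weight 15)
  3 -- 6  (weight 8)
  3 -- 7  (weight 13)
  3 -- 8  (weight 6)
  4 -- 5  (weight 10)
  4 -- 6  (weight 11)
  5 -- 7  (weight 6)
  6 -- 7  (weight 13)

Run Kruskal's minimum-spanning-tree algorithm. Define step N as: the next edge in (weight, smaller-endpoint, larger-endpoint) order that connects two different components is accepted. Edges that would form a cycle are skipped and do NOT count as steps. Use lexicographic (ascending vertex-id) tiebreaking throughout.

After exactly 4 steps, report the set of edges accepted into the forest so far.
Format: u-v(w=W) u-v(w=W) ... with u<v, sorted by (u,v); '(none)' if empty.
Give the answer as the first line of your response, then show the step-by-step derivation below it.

0-2(w=5) 1-3(w=1) 3-8(w=6) 5-7(w=6)

step 1: add edge 1-3 (w=1); MST = {1-3(w=1)}
step 2: add edge 0-2 (w=5); MST = {0-2(w=5) 1-3(w=1)}
step 3: add edge 3-8 (w=6); MST = {0-2(w=5) 1-3(w=1) 3-8(w=6)}
step 4: add edge 5-7 (w=6); MST = {0-2(w=5) 1-3(w=1) 3-8(w=6) 5-7(w=6)}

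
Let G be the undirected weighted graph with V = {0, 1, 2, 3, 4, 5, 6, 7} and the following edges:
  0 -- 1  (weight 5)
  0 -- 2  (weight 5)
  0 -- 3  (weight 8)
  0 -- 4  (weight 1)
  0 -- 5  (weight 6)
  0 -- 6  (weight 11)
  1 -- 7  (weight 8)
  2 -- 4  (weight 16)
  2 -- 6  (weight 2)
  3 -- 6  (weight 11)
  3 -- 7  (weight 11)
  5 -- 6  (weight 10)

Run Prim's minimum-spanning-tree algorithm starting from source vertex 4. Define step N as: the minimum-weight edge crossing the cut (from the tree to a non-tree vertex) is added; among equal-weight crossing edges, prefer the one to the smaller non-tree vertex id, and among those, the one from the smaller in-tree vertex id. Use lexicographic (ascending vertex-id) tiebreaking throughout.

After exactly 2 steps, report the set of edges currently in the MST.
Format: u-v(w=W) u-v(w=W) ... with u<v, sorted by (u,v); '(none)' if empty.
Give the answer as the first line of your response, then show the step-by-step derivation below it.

0-1(w=5) 0-4(w=1)

step 1: add edge 0-4 (w=1); MST = {0-4(w=1)}
step 2: add edge 0-1 (w=5); MST = {0-1(w=5) 0-4(w=1)}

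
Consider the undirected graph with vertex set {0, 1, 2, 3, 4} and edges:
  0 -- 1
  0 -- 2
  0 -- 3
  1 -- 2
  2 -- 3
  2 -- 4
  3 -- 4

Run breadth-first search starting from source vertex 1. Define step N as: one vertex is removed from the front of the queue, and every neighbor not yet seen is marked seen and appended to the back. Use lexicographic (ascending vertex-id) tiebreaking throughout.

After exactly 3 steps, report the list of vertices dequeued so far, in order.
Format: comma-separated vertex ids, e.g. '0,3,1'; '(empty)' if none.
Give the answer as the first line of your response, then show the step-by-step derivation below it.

1,0,2

step 1: dequeue 1; queue=[0,2]; order=1
step 2: dequeue 0; queue=[2,3]; order=1,0
step 3: dequeue 2; queue=[3,4]; order=1,0,2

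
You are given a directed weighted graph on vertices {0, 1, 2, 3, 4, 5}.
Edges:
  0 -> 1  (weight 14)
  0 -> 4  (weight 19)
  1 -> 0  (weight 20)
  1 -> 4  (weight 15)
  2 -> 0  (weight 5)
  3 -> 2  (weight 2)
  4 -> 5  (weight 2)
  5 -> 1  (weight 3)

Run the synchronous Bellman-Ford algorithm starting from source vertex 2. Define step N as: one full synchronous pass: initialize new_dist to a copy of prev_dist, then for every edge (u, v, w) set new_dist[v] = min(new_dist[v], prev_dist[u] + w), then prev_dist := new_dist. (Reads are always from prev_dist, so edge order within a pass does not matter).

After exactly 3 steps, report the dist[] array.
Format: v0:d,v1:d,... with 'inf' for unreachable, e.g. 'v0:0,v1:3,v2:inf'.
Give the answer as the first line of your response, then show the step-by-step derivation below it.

v0:5,v1:19,v2:0,v3:inf,v4:24,v5:26

step 1: dist = v0:5,v1:inf,v2:0,v3:inf,v4:inf,v5:inf
step 2: dist = v0:5,v1:19,v2:0,v3:inf,v4:24,v5:inf
step 3: dist = v0:5,v1:19,v2:0,v3:inf,v4:24,v5:26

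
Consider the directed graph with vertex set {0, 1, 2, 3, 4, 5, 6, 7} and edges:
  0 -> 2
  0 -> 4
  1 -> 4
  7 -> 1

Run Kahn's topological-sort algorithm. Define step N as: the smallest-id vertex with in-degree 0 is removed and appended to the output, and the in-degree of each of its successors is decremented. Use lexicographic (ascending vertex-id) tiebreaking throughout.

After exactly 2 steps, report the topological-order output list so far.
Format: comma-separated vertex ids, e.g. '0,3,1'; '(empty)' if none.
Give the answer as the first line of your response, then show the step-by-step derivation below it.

0,2

step 1: output 0; order=[0]; indeg=(0,1,0,0,1,0,0,0)
step 2: output 2; order=[0,2]; indeg=(0,1,0,0,1,0,0,0)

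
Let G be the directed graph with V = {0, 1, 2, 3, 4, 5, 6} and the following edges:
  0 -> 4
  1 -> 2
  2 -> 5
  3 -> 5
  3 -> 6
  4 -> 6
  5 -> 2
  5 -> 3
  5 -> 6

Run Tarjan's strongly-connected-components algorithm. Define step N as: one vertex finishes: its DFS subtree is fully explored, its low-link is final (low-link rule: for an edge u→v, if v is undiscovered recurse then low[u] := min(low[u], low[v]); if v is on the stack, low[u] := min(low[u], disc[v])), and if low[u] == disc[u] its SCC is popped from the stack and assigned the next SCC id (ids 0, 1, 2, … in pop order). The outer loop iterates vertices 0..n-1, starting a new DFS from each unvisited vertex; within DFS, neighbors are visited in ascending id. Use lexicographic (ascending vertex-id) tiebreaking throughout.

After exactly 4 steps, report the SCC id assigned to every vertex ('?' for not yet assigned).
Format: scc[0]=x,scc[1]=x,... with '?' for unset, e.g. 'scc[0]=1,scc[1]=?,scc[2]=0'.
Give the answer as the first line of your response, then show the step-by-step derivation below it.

scc[0]=2,scc[1]=?,scc[2]=?,scc[3]=?,scc[4]=1,scc[5]=?,scc[6]=0

step 1: low=(low[0]=0,low[1]=?,low[2]=?,low[3]=?,low[4]=1,low[5]=?,low[6]=2); scc=(scc[0]=?,scc[1]=?,scc[2]=?,scc[3]=?,scc[4]=?,scc[5]=?,scc[6]=0)
step 2: low=(low[0]=0,low[1]=?,low[2]=?,low[3]=?,low[4]=1,low[5]=?,low[6]=2); scc=(scc[0]=?,scc[1]=?,scc[2]=?,scc[3]=?,scc[4]=1,scc[5]=?,scc[6]=0)
step 3: low=(low[0]=0,low[1]=?,low[2]=?,low[3]=?,low[4]=1,low[5]=?,low[6]=2); scc=(scc[0]=2,scc[1]=?,scc[2]=?,scc[3]=?,scc[4]=1,scc[5]=?,scc[6]=0)
step 4: low=(low[0]=0,low[1]=3,low[2]=4,low[3]=5,low[4]=1,low[5]=4,low[6]=2); scc=(scc[0]=2,scc[1]=?,scc[2]=?,scc[3]=?,scc[4]=1,scc[5]=?,scc[6]=0)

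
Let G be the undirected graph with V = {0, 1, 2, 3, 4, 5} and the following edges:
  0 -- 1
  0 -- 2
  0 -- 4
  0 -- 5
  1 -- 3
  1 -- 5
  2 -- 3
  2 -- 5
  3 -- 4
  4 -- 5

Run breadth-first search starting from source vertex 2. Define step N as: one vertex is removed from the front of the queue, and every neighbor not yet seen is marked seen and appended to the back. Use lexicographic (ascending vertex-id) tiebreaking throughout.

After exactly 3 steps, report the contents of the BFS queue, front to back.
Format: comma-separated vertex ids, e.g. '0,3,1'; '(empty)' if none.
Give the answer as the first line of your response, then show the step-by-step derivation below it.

5,1,4

step 1: dequeue 2; queue=[0,3,5]; order=2
step 2: dequeue 0; queue=[3,5,1,4]; order=2,0
step 3: dequeue 3; queue=[5,1,4]; order=2,0,3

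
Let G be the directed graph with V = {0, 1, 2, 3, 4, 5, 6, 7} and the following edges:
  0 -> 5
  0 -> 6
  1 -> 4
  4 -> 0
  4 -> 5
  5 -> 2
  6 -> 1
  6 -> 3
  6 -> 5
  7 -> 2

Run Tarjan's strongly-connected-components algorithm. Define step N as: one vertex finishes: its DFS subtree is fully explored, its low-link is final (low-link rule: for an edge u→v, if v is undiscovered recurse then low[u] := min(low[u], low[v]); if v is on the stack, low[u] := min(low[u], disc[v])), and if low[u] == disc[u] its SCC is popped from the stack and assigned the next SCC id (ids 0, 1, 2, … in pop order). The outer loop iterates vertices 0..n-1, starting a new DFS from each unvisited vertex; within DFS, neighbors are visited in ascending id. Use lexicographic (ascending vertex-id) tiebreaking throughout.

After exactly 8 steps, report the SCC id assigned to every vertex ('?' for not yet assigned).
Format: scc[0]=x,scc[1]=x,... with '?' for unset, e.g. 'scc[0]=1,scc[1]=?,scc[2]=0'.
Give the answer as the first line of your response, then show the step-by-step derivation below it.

scc[0]=3,scc[1]=3,scc[2]=0,scc[3]=2,scc[4]=3,scc[5]=1,scc[6]=3,scc[7]=4

step 1: low=(low[0]=0,low[1]=?,low[2]=2,low[3]=?,low[4]=?,low[5]=1,low[6]=?,low[7]=?); scc=(scc[0]=?,scc[1]=?,scc[2]=0,scc[3]=?,scc[4]=?,scc[5]=?,scc[6]=?,scc[7]=?)
step 2: low=(low[0]=0,low[1]=?,low[2]=2,low[3]=?,low[4]=?,low[5]=1,low[6]=?,low[7]=?); scc=(scc[0]=?,scc[1]=?,scc[2]=0,scc[3]=?,scc[4]=?,scc[5]=1,scc[6]=?,scc[7]=?)
step 3: low=(low[0]=0,low[1]=4,low[2]=2,low[3]=?,low[4]=0,low[5]=1,low[6]=3,low[7]=?); scc=(scc[0]=?,scc[1]=?,scc[2]=0,scc[3]=?,scc[4]=?,scc[5]=1,scc[6]=?,scc[7]=?)
step 4: low=(low[0]=0,low[1]=0,low[2]=2,low[3]=?,low[4]=0,low[5]=1,low[6]=3,low[7]=?); scc=(scc[0]=?,scc[1]=?,scc[2]=0,scc[3]=?,scc[4]=?,scc[5]=1,scc[6]=?,scc[7]=?)
step 5: low=(low[0]=0,low[1]=0,low[2]=2,low[3]=6,low[4]=0,low[5]=1,low[6]=0,low[7]=?); scc=(scc[0]=?,scc[1]=?,scc[2]=0,scc[3]=2,scc[4]=?,scc[5]=1,scc[6]=?,scc[7]=?)
step 6: low=(low[0]=0,low[1]=0,low[2]=2,low[3]=6,low[4]=0,low[5]=1,low[6]=0,low[7]=?); scc=(scc[0]=?,scc[1]=?,scc[2]=0,scc[3]=2,scc[4]=?,scc[5]=1,scc[6]=?,scc[7]=?)
step 7: low=(low[0]=0,low[1]=0,low[2]=2,low[3]=6,low[4]=0,low[5]=1,low[6]=0,low[7]=?); scc=(scc[0]=3,scc[1]=3,scc[2]=0,scc[3]=2,scc[4]=3,scc[5]=1,scc[6]=3,scc[7]=?)
step 8: low=(low[0]=0,low[1]=0,low[2]=2,low[3]=6,low[4]=0,low[5]=1,low[6]=0,low[7]=7); scc=(scc[0]=3,scc[1]=3,scc[2]=0,scc[3]=2,scc[4]=3,scc[5]=1,scc[6]=3,scc[7]=4)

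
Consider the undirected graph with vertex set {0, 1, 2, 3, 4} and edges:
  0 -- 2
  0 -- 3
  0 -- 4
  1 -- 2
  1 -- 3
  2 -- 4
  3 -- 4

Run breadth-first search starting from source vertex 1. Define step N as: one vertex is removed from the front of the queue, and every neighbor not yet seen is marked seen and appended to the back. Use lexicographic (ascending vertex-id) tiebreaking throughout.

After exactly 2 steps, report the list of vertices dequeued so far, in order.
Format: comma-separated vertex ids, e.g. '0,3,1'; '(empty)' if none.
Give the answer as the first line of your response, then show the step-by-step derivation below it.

1,2

step 1: dequeue 1; queue=[2,3]; order=1
step 2: dequeue 2; queue=[3,0,4]; order=1,2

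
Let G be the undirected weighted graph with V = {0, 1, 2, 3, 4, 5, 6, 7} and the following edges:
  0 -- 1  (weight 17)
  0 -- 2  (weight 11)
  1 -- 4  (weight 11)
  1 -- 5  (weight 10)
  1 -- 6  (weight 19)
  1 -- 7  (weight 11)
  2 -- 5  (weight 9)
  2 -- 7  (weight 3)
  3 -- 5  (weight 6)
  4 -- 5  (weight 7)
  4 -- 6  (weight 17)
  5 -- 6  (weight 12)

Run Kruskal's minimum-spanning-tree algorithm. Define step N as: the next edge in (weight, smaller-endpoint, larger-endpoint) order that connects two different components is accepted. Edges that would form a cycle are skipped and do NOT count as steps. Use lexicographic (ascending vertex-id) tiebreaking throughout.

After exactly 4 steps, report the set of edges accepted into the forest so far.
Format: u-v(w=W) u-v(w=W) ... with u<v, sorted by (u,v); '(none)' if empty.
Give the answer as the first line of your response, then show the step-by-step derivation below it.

2-5(w=9) 2-7(w=3) 3-5(w=6) 4-5(w=7)

step 1: add edge 2-7 (w=3); MST = {2-7(w=3)}
step 2: add edge 3-5 (w=6); MST = {2-7(w=3) 3-5(w=6)}
step 3: add edge 4-5 (w=7); MST = {2-7(w=3) 3-5(w=6) 4-5(w=7)}
step 4: add edge 2-5 (w=9); MST = {2-5(w=9) 2-7(w=3) 3-5(w=6) 4-5(w=7)}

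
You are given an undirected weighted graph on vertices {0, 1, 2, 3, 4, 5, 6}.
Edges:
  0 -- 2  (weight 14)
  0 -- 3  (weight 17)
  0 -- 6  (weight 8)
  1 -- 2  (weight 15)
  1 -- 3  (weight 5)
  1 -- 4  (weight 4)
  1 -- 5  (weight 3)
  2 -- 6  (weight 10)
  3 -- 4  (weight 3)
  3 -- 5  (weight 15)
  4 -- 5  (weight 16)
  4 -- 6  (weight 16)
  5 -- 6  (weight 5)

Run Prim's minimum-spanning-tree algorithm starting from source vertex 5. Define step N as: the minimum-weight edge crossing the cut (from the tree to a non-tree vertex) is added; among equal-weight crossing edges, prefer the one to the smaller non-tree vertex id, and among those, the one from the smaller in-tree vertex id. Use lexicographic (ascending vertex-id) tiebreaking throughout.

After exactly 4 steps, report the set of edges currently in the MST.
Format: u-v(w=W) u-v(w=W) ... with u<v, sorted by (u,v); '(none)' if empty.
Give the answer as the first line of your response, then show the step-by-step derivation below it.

1-4(w=4) 1-5(w=3) 3-4(w=3) 5-6(w=5)

step 1: add edge 1-5 (w=3); MST = {1-5(w=3)}
step 2: add edge 1-4 (w=4); MST = {1-4(w=4) 1-5(w=3)}
step 3: add edge 3-4 (w=3); MST = {1-4(w=4) 1-5(w=3) 3-4(w=3)}
step 4: add edge 5-6 (w=5); MST = {1-4(w=4) 1-5(w=3) 3-4(w=3) 5-6(w=5)}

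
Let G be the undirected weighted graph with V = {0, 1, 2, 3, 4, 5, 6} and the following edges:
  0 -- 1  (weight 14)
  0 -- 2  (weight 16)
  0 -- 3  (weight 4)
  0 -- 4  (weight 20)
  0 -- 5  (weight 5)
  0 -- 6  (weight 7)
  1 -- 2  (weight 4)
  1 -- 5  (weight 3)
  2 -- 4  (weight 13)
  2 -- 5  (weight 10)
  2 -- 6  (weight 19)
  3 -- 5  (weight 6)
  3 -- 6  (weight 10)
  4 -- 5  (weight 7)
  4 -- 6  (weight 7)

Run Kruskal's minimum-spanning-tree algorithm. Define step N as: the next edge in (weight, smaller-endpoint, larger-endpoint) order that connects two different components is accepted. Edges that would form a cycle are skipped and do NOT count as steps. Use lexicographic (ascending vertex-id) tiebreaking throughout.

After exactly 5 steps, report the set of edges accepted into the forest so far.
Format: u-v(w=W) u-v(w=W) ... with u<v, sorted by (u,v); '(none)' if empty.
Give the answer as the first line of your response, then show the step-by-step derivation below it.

0-3(w=4) 0-5(w=5) 0-6(w=7) 1-2(w=4) 1-5(w=3)

step 1: add edge 1-5 (w=3); MST = {1-5(w=3)}
step 2: add edge 0-3 (w=4); MST = {0-3(w=4) 1-5(w=3)}
step 3: add edge 1-2 (w=4); MST = {0-3(w=4) 1-2(w=4) 1-5(w=3)}
step 4: add edge 0-5 (w=5); MST = {0-3(w=4) 0-5(w=5) 1-2(w=4) 1-5(w=3)}
step 5: add edge 0-6 (w=7); MST = {0-3(w=4) 0-5(w=5) 0-6(w=7) 1-2(w=4) 1-5(w=3)}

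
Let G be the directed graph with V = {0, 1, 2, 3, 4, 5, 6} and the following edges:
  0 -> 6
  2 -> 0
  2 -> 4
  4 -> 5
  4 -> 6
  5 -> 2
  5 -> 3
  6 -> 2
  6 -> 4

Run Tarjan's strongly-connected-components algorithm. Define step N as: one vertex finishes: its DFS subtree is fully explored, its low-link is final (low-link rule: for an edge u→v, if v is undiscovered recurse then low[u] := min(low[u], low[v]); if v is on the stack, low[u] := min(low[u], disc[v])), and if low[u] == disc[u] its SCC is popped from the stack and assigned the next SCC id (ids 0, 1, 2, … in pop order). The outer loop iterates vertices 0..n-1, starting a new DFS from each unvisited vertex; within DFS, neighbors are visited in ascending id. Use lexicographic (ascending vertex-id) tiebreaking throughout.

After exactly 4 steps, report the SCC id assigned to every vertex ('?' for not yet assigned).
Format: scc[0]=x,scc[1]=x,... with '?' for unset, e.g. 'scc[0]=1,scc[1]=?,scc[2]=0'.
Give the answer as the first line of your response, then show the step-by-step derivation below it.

scc[0]=?,scc[1]=?,scc[2]=?,scc[3]=0,scc[4]=?,scc[5]=?,scc[6]=?

step 1: low=(low[0]=0,low[1]=?,low[2]=0,low[3]=5,low[4]=3,low[5]=2,low[6]=1); scc=(scc[0]=?,scc[1]=?,scc[2]=?,scc[3]=0,scc[4]=?,scc[5]=?,scc[6]=?)
step 2: low=(low[0]=0,low[1]=?,low[2]=0,low[3]=5,low[4]=3,low[5]=2,low[6]=1); scc=(scc[0]=?,scc[1]=?,scc[2]=?,scc[3]=0,scc[4]=?,scc[5]=?,scc[6]=?)
step 3: low=(low[0]=0,low[1]=?,low[2]=0,low[3]=5,low[4]=1,low[5]=2,low[6]=1); scc=(scc[0]=?,scc[1]=?,scc[2]=?,scc[3]=0,scc[4]=?,scc[5]=?,scc[6]=?)
step 4: low=(low[0]=0,low[1]=?,low[2]=0,low[3]=5,low[4]=1,low[5]=2,low[6]=1); scc=(scc[0]=?,scc[1]=?,scc[2]=?,scc[3]=0,scc[4]=?,scc[5]=?,scc[6]=?)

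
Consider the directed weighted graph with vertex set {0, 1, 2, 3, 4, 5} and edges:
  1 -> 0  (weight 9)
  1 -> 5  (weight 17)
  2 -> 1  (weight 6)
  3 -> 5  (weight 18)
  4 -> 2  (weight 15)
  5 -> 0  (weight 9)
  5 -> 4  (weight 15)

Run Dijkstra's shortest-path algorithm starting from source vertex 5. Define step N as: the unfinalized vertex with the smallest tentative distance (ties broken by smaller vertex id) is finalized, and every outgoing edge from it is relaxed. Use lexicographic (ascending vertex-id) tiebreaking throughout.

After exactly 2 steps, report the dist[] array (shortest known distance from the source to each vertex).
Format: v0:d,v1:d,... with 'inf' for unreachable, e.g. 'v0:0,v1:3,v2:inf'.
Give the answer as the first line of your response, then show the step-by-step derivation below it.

v0:9,v1:inf,v2:inf,v3:inf,v4:15,v5:0

step 1: dist = v0:9,v1:inf,v2:inf,v3:inf,v4:15,v5:0
step 2: dist = v0:9,v1:inf,v2:inf,v3:inf,v4:15,v5:0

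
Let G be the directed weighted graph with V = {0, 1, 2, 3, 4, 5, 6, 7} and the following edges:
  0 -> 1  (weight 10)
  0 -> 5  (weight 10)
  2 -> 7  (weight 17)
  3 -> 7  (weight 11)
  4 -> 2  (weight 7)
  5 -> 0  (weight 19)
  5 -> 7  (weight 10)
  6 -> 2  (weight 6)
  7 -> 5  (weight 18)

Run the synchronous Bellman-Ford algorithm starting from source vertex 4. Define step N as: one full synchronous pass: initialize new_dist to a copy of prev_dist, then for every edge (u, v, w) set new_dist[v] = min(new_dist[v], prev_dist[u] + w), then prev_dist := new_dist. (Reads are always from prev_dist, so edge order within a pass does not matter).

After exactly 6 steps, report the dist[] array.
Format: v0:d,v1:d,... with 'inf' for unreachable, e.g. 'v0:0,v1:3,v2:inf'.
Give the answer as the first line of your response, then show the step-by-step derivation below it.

v0:61,v1:71,v2:7,v3:inf,v4:0,v5:42,v6:inf,v7:24

step 1: dist = v0:inf,v1:inf,v2:7,v3:inf,v4:0,v5:inf,v6:inf,v7:inf
step 2: dist = v0:inf,v1:inf,v2:7,v3:inf,v4:0,v5:inf,v6:inf,v7:24
step 3: dist = v0:inf,v1:inf,v2:7,v3:inf,v4:0,v5:42,v6:inf,v7:24
step 4: dist = v0:61,v1:inf,v2:7,v3:inf,v4:0,v5:42,v6:inf,v7:24
step 5: dist = v0:61,v1:71,v2:7,v3:inf,v4:0,v5:42,v6:inf,v7:24
step 6: dist = v0:61,v1:71,v2:7,v3:inf,v4:0,v5:42,v6:inf,v7:24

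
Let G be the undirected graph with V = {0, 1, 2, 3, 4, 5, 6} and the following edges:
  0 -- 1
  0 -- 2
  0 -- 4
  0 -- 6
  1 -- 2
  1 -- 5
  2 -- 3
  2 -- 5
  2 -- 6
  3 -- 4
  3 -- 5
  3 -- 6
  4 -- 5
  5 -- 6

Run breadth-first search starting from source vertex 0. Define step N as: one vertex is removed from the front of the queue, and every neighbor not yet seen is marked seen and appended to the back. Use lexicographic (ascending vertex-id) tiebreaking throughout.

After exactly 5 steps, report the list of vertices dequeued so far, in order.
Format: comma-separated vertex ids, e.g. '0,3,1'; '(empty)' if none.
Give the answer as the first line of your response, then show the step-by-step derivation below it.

0,1,2,4,6

step 1: dequeue 0; queue=[1,2,4,6]; order=0
step 2: dequeue 1; queue=[2,4,6,5]; order=0,1
step 3: dequeue 2; queue=[4,6,5,3]; order=0,1,2
step 4: dequeue 4; queue=[6,5,3]; order=0,1,2,4
step 5: dequeue 6; queue=[5,3]; order=0,1,2,4,6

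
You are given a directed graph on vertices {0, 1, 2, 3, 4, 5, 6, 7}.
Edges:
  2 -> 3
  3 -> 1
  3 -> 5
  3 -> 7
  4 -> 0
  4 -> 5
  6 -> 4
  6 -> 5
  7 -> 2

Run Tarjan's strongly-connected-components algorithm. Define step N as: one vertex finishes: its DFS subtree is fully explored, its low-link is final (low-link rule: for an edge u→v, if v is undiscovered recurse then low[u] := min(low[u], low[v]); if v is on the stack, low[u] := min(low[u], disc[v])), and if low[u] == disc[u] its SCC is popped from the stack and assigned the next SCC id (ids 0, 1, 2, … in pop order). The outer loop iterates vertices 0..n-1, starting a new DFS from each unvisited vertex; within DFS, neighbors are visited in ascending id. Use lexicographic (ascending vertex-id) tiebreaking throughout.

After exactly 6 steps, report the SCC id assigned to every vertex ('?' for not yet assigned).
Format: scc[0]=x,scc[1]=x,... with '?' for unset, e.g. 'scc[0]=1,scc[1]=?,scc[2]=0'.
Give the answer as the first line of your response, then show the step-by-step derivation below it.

scc[0]=0,scc[1]=1,scc[2]=3,scc[3]=3,scc[4]=?,scc[5]=2,scc[6]=?,scc[7]=3

step 1: low=(low[0]=0,low[1]=?,low[2]=?,low[3]=?,low[4]=?,low[5]=?,low[6]=?,low[7]=?); scc=(scc[0]=0,scc[1]=?,scc[2]=?,scc[3]=?,scc[4]=?,scc[5]=?,scc[6]=?,scc[7]=?)
step 2: low=(low[0]=0,low[1]=1,low[2]=?,low[3]=?,low[4]=?,low[5]=?,low[6]=?,low[7]=?); scc=(scc[0]=0,scc[1]=1,scc[2]=?,scc[3]=?,scc[4]=?,scc[5]=?,scc[6]=?,scc[7]=?)
step 3: low=(low[0]=0,low[1]=1,low[2]=2,low[3]=3,low[4]=?,low[5]=4,low[6]=?,low[7]=?); scc=(scc[0]=0,scc[1]=1,scc[2]=?,scc[3]=?,scc[4]=?,scc[5]=2,scc[6]=?,scc[7]=?)
step 4: low=(low[0]=0,low[1]=1,low[2]=2,low[3]=3,low[4]=?,low[5]=4,low[6]=?,low[7]=2); scc=(scc[0]=0,scc[1]=1,scc[2]=?,scc[3]=?,scc[4]=?,scc[5]=2,scc[6]=?,scc[7]=?)
step 5: low=(low[0]=0,low[1]=1,low[2]=2,low[3]=2,low[4]=?,low[5]=4,low[6]=?,low[7]=2); scc=(scc[0]=0,scc[1]=1,scc[2]=?,scc[3]=?,scc[4]=?,scc[5]=2,scc[6]=?,scc[7]=?)
step 6: low=(low[0]=0,low[1]=1,low[2]=2,low[3]=2,low[4]=?,low[5]=4,low[6]=?,low[7]=2); scc=(scc[0]=0,scc[1]=1,scc[2]=3,scc[3]=3,scc[4]=?,scc[5]=2,scc[6]=?,scc[7]=3)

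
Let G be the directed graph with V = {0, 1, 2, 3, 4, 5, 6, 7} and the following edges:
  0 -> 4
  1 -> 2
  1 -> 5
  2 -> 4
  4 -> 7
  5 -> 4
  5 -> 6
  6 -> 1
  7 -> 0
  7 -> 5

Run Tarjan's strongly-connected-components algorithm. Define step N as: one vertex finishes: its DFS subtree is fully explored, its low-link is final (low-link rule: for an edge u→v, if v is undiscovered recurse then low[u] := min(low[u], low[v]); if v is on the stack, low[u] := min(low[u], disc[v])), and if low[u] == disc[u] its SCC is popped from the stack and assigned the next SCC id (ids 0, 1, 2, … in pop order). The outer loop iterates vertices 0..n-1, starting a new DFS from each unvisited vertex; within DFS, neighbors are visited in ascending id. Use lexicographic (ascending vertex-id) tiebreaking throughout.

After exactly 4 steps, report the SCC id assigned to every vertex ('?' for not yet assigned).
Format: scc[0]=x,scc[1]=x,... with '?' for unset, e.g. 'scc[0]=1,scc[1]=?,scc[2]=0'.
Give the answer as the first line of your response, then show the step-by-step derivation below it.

scc[0]=?,scc[1]=?,scc[2]=?,scc[3]=?,scc[4]=?,scc[5]=?,scc[6]=?,scc[7]=?

step 1: low=(low[0]=0,low[1]=5,low[2]=1,low[3]=?,low[4]=1,low[5]=1,low[6]=4,low[7]=0); scc=(scc[0]=?,scc[1]=?,scc[2]=?,scc[3]=?,scc[4]=?,scc[5]=?,scc[6]=?,scc[7]=?)
step 2: low=(low[0]=0,low[1]=1,low[2]=1,low[3]=?,low[4]=1,low[5]=1,low[6]=4,low[7]=0); scc=(scc[0]=?,scc[1]=?,scc[2]=?,scc[3]=?,scc[4]=?,scc[5]=?,scc[6]=?,scc[7]=?)
step 3: low=(low[0]=0,low[1]=1,low[2]=1,low[3]=?,low[4]=1,low[5]=1,low[6]=1,low[7]=0); scc=(scc[0]=?,scc[1]=?,scc[2]=?,scc[3]=?,scc[4]=?,scc[5]=?,scc[6]=?,scc[7]=?)
step 4: low=(low[0]=0,low[1]=1,low[2]=1,low[3]=?,low[4]=1,low[5]=1,low[6]=1,low[7]=0); scc=(scc[0]=?,scc[1]=?,scc[2]=?,scc[3]=?,scc[4]=?,scc[5]=?,scc[6]=?,scc[7]=?)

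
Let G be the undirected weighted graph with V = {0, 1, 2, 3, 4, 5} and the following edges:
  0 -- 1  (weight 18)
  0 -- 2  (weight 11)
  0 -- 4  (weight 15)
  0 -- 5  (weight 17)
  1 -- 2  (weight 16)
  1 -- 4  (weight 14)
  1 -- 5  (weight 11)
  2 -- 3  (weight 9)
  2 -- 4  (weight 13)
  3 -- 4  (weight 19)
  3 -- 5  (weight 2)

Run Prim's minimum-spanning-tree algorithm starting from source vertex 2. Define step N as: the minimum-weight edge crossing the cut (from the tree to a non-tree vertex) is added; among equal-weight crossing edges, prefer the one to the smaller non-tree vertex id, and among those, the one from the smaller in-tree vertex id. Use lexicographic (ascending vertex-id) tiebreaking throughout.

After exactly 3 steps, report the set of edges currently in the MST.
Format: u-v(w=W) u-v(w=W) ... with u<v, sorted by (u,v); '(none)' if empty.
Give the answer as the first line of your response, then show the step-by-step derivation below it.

0-2(w=11) 2-3(w=9) 3-5(w=2)

step 1: add edge 2-3 (w=9); MST = {2-3(w=9)}
step 2: add edge 3-5 (w=2); MST = {2-3(w=9) 3-5(w=2)}
step 3: add edge 0-2 (w=11); MST = {0-2(w=11) 2-3(w=9) 3-5(w=2)}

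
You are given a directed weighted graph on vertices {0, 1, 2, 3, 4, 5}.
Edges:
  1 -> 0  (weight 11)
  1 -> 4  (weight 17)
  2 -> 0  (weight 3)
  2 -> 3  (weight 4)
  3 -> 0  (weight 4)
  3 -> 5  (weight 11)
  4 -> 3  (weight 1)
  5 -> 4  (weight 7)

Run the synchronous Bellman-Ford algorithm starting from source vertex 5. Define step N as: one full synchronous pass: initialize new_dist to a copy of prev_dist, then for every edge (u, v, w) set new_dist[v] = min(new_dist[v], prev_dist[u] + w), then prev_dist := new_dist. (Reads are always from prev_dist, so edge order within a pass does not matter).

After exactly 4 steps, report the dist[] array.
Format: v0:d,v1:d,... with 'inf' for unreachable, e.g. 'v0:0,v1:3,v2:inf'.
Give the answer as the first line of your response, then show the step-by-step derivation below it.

v0:12,v1:inf,v2:inf,v3:8,v4:7,v5:0

step 1: dist = v0:inf,v1:inf,v2:inf,v3:inf,v4:7,v5:0
step 2: dist = v0:inf,v1:inf,v2:inf,v3:8,v4:7,v5:0
step 3: dist = v0:12,v1:inf,v2:inf,v3:8,v4:7,v5:0
step 4: dist = v0:12,v1:inf,v2:inf,v3:8,v4:7,v5:0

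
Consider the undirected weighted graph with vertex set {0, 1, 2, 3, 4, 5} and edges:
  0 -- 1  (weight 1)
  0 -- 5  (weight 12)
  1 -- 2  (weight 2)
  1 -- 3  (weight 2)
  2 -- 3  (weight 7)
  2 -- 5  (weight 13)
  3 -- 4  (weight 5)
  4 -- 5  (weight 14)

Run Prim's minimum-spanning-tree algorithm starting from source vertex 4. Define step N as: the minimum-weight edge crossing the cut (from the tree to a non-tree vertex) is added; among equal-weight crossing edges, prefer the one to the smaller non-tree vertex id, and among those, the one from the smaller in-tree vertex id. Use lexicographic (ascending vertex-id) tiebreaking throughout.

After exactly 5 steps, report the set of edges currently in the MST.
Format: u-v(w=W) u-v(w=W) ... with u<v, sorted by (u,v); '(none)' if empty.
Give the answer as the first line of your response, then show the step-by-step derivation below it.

0-1(w=1) 0-5(w=12) 1-2(w=2) 1-3(w=2) 3-4(w=5)

step 1: add edge 3-4 (w=5); MST = {3-4(w=5)}
step 2: add edge 1-3 (w=2); MST = {1-3(w=2) 3-4(w=5)}
step 3: add edge 0-1 (w=1); MST = {0-1(w=1) 1-3(w=2) 3-4(w=5)}
step 4: add edge 1-2 (w=2); MST = {0-1(w=1) 1-2(w=2) 1-3(w=2) 3-4(w=5)}
step 5: add edge 0-5 (w=12); MST = {0-1(w=1) 0-5(w=12) 1-2(w=2) 1-3(w=2) 3-4(w=5)}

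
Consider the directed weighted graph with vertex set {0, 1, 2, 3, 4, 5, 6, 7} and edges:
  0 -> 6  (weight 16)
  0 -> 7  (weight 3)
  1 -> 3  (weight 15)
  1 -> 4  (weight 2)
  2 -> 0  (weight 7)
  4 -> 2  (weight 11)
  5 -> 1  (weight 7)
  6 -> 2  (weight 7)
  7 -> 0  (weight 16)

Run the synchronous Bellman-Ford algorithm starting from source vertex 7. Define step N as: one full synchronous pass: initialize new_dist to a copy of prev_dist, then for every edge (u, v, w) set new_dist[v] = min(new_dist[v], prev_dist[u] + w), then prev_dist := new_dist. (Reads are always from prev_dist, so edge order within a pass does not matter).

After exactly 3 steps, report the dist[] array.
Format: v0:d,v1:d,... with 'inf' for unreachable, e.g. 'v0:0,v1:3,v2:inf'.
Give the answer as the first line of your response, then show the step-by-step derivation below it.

v0:16,v1:inf,v2:39,v3:inf,v4:inf,v5:inf,v6:32,v7:0

step 1: dist = v0:16,v1:inf,v2:inf,v3:inf,v4:inf,v5:inf,v6:inf,v7:0
step 2: dist = v0:16,v1:inf,v2:inf,v3:inf,v4:inf,v5:inf,v6:32,v7:0
step 3: dist = v0:16,v1:inf,v2:39,v3:inf,v4:inf,v5:inf,v6:32,v7:0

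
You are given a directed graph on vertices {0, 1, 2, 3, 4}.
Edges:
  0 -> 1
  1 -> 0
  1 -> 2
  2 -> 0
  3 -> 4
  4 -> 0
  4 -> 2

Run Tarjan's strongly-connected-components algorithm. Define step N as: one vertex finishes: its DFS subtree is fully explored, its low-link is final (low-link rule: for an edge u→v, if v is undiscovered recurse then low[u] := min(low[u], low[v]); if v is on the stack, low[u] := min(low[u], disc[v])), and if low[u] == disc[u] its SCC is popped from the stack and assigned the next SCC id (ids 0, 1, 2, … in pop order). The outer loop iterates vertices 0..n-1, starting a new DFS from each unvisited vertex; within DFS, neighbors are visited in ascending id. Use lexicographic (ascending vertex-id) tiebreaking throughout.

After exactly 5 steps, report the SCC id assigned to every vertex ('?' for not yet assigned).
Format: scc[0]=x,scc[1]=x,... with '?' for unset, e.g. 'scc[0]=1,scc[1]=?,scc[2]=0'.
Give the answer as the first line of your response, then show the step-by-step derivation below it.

scc[0]=0,scc[1]=0,scc[2]=0,scc[3]=2,scc[4]=1

step 1: low=(low[0]=0,low[1]=0,low[2]=0,low[3]=?,low[4]=?); scc=(scc[0]=?,scc[1]=?,scc[2]=?,scc[3]=?,scc[4]=?)
step 2: low=(low[0]=0,low[1]=0,low[2]=0,low[3]=?,low[4]=?); scc=(scc[0]=?,scc[1]=?,scc[2]=?,scc[3]=?,scc[4]=?)
step 3: low=(low[0]=0,low[1]=0,low[2]=0,low[3]=?,low[4]=?); scc=(scc[0]=0,scc[1]=0,scc[2]=0,scc[3]=?,scc[4]=?)
step 4: low=(low[0]=0,low[1]=0,low[2]=0,low[3]=3,low[4]=4); scc=(scc[0]=0,scc[1]=0,scc[2]=0,scc[3]=?,scc[4]=1)
step 5: low=(low[0]=0,low[1]=0,low[2]=0,low[3]=3,low[4]=4); scc=(scc[0]=0,scc[1]=0,scc[2]=0,scc[3]=2,scc[4]=1)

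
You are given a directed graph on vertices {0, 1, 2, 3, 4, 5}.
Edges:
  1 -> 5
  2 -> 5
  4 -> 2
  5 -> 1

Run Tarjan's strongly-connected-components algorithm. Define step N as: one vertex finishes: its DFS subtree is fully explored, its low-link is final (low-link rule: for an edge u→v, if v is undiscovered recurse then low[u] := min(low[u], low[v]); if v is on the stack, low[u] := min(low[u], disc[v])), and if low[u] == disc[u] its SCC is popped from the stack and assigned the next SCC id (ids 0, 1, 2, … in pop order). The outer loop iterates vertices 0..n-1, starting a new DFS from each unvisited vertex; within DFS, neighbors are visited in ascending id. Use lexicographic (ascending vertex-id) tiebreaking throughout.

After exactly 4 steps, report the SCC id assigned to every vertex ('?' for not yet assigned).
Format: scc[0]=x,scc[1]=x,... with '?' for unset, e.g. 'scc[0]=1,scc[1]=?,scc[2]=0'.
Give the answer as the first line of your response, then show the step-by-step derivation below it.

scc[0]=0,scc[1]=1,scc[2]=2,scc[3]=?,scc[4]=?,scc[5]=1

step 1: low=(low[0]=0,low[1]=?,low[2]=?,low[3]=?,low[4]=?,low[5]=?); scc=(scc[0]=0,scc[1]=?,scc[2]=?,scc[3]=?,scc[4]=?,scc[5]=?)
step 2: low=(low[0]=0,low[1]=1,low[2]=?,low[3]=?,low[4]=?,low[5]=1); scc=(scc[0]=0,scc[1]=?,scc[2]=?,scc[3]=?,scc[4]=?,scc[5]=?)
step 3: low=(low[0]=0,low[1]=1,low[2]=?,low[3]=?,low[4]=?,low[5]=1); scc=(scc[0]=0,scc[1]=1,scc[2]=?,scc[3]=?,scc[4]=?,scc[5]=1)
step 4: low=(low[0]=0,low[1]=1,low[2]=3,low[3]=?,low[4]=?,low[5]=1); scc=(scc[0]=0,scc[1]=1,scc[2]=2,scc[3]=?,scc[4]=?,scc[5]=1)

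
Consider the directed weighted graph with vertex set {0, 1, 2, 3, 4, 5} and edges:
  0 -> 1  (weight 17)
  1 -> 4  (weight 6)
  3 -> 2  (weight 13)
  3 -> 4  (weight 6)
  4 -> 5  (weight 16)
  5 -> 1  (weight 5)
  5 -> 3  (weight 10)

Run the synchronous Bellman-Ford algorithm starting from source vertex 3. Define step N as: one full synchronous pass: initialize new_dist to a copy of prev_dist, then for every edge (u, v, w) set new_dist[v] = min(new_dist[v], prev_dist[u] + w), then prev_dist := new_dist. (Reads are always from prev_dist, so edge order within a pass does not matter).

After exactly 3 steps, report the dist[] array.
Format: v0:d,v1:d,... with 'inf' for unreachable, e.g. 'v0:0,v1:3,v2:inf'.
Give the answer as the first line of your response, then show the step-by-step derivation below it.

v0:inf,v1:27,v2:13,v3:0,v4:6,v5:22

step 1: dist = v0:inf,v1:inf,v2:13,v3:0,v4:6,v5:inf
step 2: dist = v0:inf,v1:inf,v2:13,v3:0,v4:6,v5:22
step 3: dist = v0:inf,v1:27,v2:13,v3:0,v4:6,v5:22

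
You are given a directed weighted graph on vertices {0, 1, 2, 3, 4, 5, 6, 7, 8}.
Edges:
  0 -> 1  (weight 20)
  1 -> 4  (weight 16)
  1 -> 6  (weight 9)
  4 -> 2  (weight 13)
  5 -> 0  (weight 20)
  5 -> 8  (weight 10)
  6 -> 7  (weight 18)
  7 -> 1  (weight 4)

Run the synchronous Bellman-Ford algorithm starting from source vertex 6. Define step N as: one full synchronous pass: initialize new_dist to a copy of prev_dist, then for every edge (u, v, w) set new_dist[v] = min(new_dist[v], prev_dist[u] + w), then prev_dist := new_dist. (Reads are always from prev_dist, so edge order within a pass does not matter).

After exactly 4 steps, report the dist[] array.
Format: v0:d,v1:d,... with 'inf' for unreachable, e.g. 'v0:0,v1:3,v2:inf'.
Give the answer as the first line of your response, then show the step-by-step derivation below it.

v0:inf,v1:22,v2:51,v3:inf,v4:38,v5:inf,v6:0,v7:18,v8:inf

step 1: dist = v0:inf,v1:inf,v2:inf,v3:inf,v4:inf,v5:inf,v6:0,v7:18,v8:inf
step 2: dist = v0:inf,v1:22,v2:inf,v3:inf,v4:inf,v5:inf,v6:0,v7:18,v8:inf
step 3: dist = v0:inf,v1:22,v2:inf,v3:inf,v4:38,v5:inf,v6:0,v7:18,v8:inf
step 4: dist = v0:inf,v1:22,v2:51,v3:inf,v4:38,v5:inf,v6:0,v7:18,v8:inf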